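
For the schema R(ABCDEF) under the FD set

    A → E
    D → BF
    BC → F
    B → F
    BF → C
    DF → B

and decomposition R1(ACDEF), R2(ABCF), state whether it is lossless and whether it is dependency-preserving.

lossy and not dependency-preserving

Lossless test: (ACF)⁺ = {ACEF}, which is a superkey of neither fragment — lossy.
Dependency preservation: the restricted closure of {D} across the fragments never reaches {BF}, so D → BF cannot be enforced without a join — not preserved.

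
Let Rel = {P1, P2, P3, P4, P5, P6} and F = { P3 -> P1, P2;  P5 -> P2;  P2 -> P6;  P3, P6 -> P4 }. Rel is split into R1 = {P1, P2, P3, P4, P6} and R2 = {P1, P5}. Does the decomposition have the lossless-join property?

No

Common attributes: R1 ∩ R2 = {P1}.
No dependency enlarges {P1}, so (P1)⁺ = {P1}.
The closure contains neither all of R1 = {P1, P2, P3, P4, P6} nor all of R2 = {P1, P5}, so the common attributes are not a superkey of either fragment. The join is lossy.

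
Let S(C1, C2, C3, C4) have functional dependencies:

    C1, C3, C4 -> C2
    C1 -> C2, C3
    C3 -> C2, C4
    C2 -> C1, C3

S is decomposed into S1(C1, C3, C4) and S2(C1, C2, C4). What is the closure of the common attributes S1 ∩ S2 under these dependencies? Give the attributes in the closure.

S1 ∩ S2 = {C1, C4}.
C1 → C2, C3 applies, adding C2, C3
Closure: {C1, C2, C3, C4}.

C1, C2, C3, C4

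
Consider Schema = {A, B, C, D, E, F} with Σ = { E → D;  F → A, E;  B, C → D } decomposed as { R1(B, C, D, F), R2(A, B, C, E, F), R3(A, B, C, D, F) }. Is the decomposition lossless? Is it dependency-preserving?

Lossless test (chase): Rows 1 and 2 agree on F; apply F→A, E and equate their A, E entries. Rows 1 and 3 agree on F; apply F→A, E and equate their A, E entries. Rows 1 and 2 agree on B, C; apply B, C→D and equate their D entries. Row 1 is now all distinguished symbols — the join is lossless.
Dependency preservation: the restricted closure of {E} across the fragments never reaches {D}, so E → D cannot be enforced without a join — not preserved.

lossless but not dependency-preserving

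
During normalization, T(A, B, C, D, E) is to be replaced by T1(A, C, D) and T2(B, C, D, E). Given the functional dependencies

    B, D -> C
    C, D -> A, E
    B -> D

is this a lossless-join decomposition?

Yes

Common attributes: T1 ∩ T2 = {C, D}.
Closure of {C, D}: C, D → A, E applies, adding A, E. So (C, D)⁺ = {A, C, D, E}.
This closure contains every attribute of T1, so T1 ∩ T2 → T1. The join is lossless.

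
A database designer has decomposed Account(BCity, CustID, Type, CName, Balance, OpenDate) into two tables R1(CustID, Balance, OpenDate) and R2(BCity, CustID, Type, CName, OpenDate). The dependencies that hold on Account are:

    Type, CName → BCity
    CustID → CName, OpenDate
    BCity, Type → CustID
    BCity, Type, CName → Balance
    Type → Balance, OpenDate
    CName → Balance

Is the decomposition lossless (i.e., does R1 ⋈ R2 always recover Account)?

Yes

Common attributes: R1 ∩ R2 = {CustID, OpenDate}.
Closure of {CustID, OpenDate}: CustID → CName, OpenDate applies, adding CName; CName → Balance applies, adding Balance. So (CustID, OpenDate)⁺ = {CustID, CName, Balance, OpenDate}.
This closure contains every attribute of R1, so R1 ∩ R2 → R1. The join is lossless.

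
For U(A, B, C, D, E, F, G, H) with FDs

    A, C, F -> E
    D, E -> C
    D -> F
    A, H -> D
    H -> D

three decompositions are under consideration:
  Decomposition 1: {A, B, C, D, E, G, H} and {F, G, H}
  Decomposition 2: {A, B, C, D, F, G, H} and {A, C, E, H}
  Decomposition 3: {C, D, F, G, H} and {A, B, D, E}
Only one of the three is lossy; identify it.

Decomposition 3

Decomposition 1: common = {G, H}, closure = {D, F, G, H} → lossless.
Decomposition 2: common = {A, C, H}, closure = {A, C, D, E, F, H} → lossless.
Decomposition 3: common = {D}, closure = {D, F} → lossy.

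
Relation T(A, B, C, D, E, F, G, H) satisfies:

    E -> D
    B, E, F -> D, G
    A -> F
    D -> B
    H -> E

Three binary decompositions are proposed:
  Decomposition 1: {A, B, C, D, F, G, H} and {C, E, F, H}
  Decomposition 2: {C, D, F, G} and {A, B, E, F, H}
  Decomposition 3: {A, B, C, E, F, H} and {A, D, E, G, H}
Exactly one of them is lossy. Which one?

Decomposition 2

Decomposition 1: common = {C, F, H}, closure = {B, C, D, E, F, G, H} → lossless.
Decomposition 2: common = {F}, closure = {F} → lossy.
Decomposition 3: common = {A, E, H}, closure = {A, B, D, E, F, G, H} → lossless.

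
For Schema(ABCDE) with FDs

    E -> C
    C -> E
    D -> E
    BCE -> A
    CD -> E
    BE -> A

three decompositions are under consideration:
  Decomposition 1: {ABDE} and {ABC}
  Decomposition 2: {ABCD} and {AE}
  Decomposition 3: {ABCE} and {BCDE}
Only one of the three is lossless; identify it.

Decomposition 1: common = {AB}, closure = {AB} → lossy.
Decomposition 2: common = {A}, closure = {A} → lossy.
Decomposition 3: common = {BCE}, closure = {ABCE} → lossless.

Decomposition 3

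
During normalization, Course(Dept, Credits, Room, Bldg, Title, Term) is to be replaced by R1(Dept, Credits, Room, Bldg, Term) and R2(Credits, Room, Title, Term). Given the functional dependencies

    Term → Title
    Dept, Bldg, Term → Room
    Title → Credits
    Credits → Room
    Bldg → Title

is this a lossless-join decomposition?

Yes

Common attributes: R1 ∩ R2 = {Credits, Room, Term}.
Closure of {Credits, Room, Term}: Term → Title applies, adding Title. So (Credits, Room, Term)⁺ = {Credits, Room, Title, Term}.
This closure contains every attribute of R2, so R1 ∩ R2 → R2. The join is lossless.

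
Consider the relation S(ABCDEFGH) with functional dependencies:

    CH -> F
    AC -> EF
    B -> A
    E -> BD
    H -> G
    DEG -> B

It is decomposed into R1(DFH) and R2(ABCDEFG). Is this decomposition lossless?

Common attributes: R1 ∩ R2 = {DF}.
No dependency enlarges {DF}, so (DF)⁺ = {DF}.
The closure contains neither all of R1 = {DFH} nor all of R2 = {ABCDEFG}, so the common attributes are not a superkey of either fragment. The join is lossy.

No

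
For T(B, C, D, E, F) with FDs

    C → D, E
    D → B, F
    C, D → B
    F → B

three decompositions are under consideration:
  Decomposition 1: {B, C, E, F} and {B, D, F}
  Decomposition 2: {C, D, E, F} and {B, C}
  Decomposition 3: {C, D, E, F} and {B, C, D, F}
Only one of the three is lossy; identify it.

Decomposition 1: common = {B, F}, closure = {B, F} → lossy.
Decomposition 2: common = {C}, closure = {B, C, D, E, F} → lossless.
Decomposition 3: common = {C, D, F}, closure = {B, C, D, E, F} → lossless.

Decomposition 1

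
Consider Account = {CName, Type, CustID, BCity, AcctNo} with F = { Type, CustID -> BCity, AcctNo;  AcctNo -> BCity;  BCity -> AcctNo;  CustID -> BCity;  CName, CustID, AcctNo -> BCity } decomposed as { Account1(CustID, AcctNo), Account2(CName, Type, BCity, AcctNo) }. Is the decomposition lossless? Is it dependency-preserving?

lossy but dependency-preserving

Lossless test: (AcctNo)⁺ = {BCity, AcctNo}, which is a superkey of neither fragment — lossy.
Dependency preservation: Type, CustID → BCity, AcctNo; CustID → BCity; CName, CustID, AcctNo → BCity are not contained in any single fragment, but the restricted closure of each left-hand side across the fragments still reaches the right-hand side; the remaining FDs each lie inside some fragment. All dependencies are preserved.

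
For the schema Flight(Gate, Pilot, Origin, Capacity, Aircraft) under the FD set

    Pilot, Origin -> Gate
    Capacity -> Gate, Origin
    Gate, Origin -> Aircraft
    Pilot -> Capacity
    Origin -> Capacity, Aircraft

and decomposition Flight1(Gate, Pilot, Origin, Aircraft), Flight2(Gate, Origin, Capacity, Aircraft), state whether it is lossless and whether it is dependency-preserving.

lossless and dependency-preserving

Lossless test: (Gate, Origin, Aircraft)⁺ = {Gate, Origin, Capacity, Aircraft}, which contains all of one fragment — lossless.
Dependency preservation: Pilot → Capacity is not contained in any single fragment, but the restricted closure of its left-hand side across the fragments still reaches the right-hand side; the remaining FDs each lie inside some fragment. All dependencies are preserved.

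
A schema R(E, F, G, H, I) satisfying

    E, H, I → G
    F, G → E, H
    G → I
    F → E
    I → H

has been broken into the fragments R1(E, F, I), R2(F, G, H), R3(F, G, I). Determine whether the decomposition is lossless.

Chase test. Columns are E, F, G, H, I; row i has aⱼ where attribute j ∈ Ri, else bᵢⱼ.
Initial tableau (one row per fragment):
  row 1: a1 a2 b13 b14 a5
  row 2: b21 a2 a3 a4 b25
  row 3: b31 a2 a3 b34 a5
Rows 2 and 3 agree on F, G; apply F, G→E, H and equate their E, H entries.
Rows 2 and 3 agree on G; apply G→I and equate their I entries.
Rows 1 and 2 agree on F; apply F→E and equate their E entries.
Rows 1 and 2 agree on I; apply I→H and equate their H entries.
Rows 1 and 2 agree on E, H, I; apply E, H, I→G and equate their G entries.
Row 1 is now all distinguished symbols — the join is lossless.

Yes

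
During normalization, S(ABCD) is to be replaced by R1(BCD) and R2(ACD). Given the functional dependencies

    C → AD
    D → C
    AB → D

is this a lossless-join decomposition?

Common attributes: R1 ∩ R2 = {CD}.
Closure of {CD}: C → AD applies, adding A. So (CD)⁺ = {ACD}.
This closure contains every attribute of R2, so R1 ∩ R2 → R2. The join is lossless.

Yes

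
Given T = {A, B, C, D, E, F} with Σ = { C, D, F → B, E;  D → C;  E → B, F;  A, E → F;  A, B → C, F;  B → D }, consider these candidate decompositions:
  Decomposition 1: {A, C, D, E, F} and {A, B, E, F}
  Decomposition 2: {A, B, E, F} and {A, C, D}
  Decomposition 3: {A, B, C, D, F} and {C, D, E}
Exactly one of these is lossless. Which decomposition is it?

Decomposition 1: common = {A, E, F}, closure = {A, B, C, D, E, F} → lossless.
Decomposition 2: common = {A}, closure = {A} → lossy.
Decomposition 3: common = {C, D}, closure = {C, D} → lossy.

Decomposition 1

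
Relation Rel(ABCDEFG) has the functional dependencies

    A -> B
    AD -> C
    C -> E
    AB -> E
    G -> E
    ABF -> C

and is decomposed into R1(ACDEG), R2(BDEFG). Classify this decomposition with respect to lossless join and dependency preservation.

lossy and not dependency-preserving

Lossless test: (DEG)⁺ = {DEG}, which is a superkey of neither fragment — lossy.
Dependency preservation: the restricted closure of {A} across the fragments never reaches {B}, so A → B cannot be enforced without a join — not preserved.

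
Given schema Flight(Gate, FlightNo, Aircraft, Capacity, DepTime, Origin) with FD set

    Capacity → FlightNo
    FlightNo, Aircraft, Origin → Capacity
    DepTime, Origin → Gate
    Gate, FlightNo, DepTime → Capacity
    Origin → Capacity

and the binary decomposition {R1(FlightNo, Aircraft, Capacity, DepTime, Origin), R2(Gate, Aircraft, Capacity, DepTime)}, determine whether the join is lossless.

Common attributes: R1 ∩ R2 = {Aircraft, Capacity, DepTime}.
Closure of {Aircraft, Capacity, DepTime}: Capacity → FlightNo applies, adding FlightNo. So (Aircraft, Capacity, DepTime)⁺ = {FlightNo, Aircraft, Capacity, DepTime}.
The closure contains neither all of R1 = {FlightNo, Aircraft, Capacity, DepTime, Origin} nor all of R2 = {Gate, Aircraft, Capacity, DepTime}, so the common attributes are not a superkey of either fragment. The join is lossy.

No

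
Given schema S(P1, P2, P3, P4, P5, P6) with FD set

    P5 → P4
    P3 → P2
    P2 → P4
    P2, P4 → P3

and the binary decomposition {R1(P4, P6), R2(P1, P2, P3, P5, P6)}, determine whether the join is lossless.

No

Common attributes: R1 ∩ R2 = {P6}.
No dependency enlarges {P6}, so (P6)⁺ = {P6}.
The closure contains neither all of R1 = {P4, P6} nor all of R2 = {P1, P2, P3, P5, P6}, so the common attributes are not a superkey of either fragment. The join is lossy.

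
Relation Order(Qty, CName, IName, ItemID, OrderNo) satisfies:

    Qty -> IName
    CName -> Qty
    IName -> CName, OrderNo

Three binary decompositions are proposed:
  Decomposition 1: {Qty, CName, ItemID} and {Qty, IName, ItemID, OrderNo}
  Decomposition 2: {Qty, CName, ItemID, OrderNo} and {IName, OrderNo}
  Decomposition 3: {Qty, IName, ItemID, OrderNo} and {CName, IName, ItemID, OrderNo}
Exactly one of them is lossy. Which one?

Decomposition 1: common = {Qty, ItemID}, closure = {Qty, CName, IName, ItemID, OrderNo} → lossless.
Decomposition 2: common = {OrderNo}, closure = {OrderNo} → lossy.
Decomposition 3: common = {IName, ItemID, OrderNo}, closure = {Qty, CName, IName, ItemID, OrderNo} → lossless.

Decomposition 2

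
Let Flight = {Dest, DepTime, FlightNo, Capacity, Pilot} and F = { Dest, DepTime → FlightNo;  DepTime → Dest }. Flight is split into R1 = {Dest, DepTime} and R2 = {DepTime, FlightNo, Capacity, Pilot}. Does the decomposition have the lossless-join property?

Yes

Common attributes: R1 ∩ R2 = {DepTime}.
Closure of {DepTime}: DepTime → Dest applies, adding Dest; Dest, DepTime → FlightNo applies, adding FlightNo. So (DepTime)⁺ = {Dest, DepTime, FlightNo}.
This closure contains every attribute of R1, so R1 ∩ R2 → R1. The join is lossless.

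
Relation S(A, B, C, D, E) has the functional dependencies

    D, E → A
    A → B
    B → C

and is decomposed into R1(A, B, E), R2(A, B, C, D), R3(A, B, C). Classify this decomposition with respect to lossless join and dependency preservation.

lossy and not dependency-preserving

Lossless test (chase): Rows 1 and 2 agree on B; apply B→C and equate their C entries. No row becomes fully distinguished — the join is lossy.
Dependency preservation: the restricted closure of {D, E} across the fragments never reaches {A}, so D, E → A cannot be enforced without a join — not preserved.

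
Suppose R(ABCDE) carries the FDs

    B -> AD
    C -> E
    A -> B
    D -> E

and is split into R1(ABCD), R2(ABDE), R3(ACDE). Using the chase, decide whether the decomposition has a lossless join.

Chase test. Columns are ABCDE; row i has aⱼ where attribute j ∈ Ri, else bᵢⱼ.
Initial tableau (one row per fragment):
  row 1: a1 a2 a3 a4 b15
  row 2: a1 a2 b23 a4 a5
  row 3: a1 b32 a3 a4 a5
Rows 1 and 3 agree on C; apply C→E and equate their E entries.
Rows 1 and 3 agree on A; apply A→B and equate their B entries.
Row 1 is now all distinguished symbols — the join is lossless.

Yes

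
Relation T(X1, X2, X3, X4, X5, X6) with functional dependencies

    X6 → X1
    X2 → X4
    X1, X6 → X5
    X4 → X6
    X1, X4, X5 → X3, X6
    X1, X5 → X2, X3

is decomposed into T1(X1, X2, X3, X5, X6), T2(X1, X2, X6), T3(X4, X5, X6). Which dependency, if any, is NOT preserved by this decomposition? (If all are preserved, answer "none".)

none

X6 → X1 lies within T1.
X2 → X4: restricted closure across fragments reaches X4.
X1, X6 → X5 lies within T1.
X4 → X6 lies within T3.
X1, X4, X5 → X3, X6: restricted closure across fragments reaches X3, X6.
X1, X5 → X2, X3 lies within T1.
Every dependency is enforceable on the fragments, so the decomposition is dependency-preserving.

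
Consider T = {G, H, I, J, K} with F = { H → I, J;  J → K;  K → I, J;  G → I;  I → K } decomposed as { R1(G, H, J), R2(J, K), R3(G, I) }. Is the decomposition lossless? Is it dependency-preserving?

lossless but not dependency-preserving

Lossless test (chase): Rows 1 and 2 agree on J; apply J→K and equate their K entries. Rows 1 and 2 agree on K; apply K→I, J and equate their I, J entries. Rows 1 and 3 agree on G; apply G→I and equate their I entries. Rows 1 and 3 agree on I; apply I→K and equate their K entries. Rows 1 and 3 agree on K; apply K→I, J and equate their I, J entries. Row 1 is now all distinguished symbols — the join is lossless.
Dependency preservation: the restricted closure of {H} across the fragments never reaches {I, J}, so H → I, J cannot be enforced without a join — not preserved.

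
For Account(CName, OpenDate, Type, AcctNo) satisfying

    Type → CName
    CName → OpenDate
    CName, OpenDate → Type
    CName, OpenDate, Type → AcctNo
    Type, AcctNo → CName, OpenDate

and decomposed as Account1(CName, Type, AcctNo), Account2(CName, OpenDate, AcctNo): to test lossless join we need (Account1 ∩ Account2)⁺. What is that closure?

CName, OpenDate, Type, AcctNo

Account1 ∩ Account2 = {CName, AcctNo}.
CName → OpenDate applies, adding OpenDate
CName, OpenDate → Type applies, adding Type
Closure: {CName, OpenDate, Type, AcctNo}.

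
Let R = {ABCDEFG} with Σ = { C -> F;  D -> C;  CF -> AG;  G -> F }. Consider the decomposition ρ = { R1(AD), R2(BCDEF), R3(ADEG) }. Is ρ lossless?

Chase test. Columns are ABCDEFG; row i has aⱼ where attribute j ∈ Ri, else bᵢⱼ.
Initial tableau (one row per fragment):
  row 1: a1 b12 b13 a4 b15 b16 b17
  row 2: b21 a2 a3 a4 a5 a6 b27
  row 3: a1 b32 b33 a4 a5 b36 a7
Rows 1 and 2 agree on D; apply D→C and equate their C entries.
Rows 1 and 3 agree on D; apply D→C and equate their C entries.
Rows 1 and 2 agree on C; apply C→F and equate their F entries.
Rows 1 and 3 agree on C; apply C→F and equate their F entries.
Rows 1 and 2 agree on CF; apply CF→AG and equate their AG entries.
Rows 1 and 3 agree on CF; apply CF→AG and equate their AG entries.
Row 2 is now all distinguished symbols — the join is lossless.

Yes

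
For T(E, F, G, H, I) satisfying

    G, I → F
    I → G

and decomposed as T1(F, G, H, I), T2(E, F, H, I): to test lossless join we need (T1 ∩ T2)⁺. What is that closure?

F, G, H, I

T1 ∩ T2 = {F, H, I}.
I → G applies, adding G
Closure: {F, G, H, I}.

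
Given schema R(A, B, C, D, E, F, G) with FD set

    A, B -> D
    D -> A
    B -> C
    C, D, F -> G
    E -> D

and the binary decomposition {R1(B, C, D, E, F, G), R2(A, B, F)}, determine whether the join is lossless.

No

Common attributes: R1 ∩ R2 = {B, F}.
Closure of {B, F}: B → C applies, adding C. So (B, F)⁺ = {B, C, F}.
The closure contains neither all of R1 = {B, C, D, E, F, G} nor all of R2 = {A, B, F}, so the common attributes are not a superkey of either fragment. The join is lossy.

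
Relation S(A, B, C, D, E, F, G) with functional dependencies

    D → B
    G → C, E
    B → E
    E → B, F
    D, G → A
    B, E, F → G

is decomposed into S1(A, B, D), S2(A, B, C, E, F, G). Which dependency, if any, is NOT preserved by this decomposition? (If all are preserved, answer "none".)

none

D → B lies within S1.
G → C, E lies within S2.
B → E lies within S2.
E → B, F lies within S2.
D, G → A: restricted closure across fragments reaches A.
B, E, F → G lies within S2.
Every dependency is enforceable on the fragments, so the decomposition is dependency-preserving.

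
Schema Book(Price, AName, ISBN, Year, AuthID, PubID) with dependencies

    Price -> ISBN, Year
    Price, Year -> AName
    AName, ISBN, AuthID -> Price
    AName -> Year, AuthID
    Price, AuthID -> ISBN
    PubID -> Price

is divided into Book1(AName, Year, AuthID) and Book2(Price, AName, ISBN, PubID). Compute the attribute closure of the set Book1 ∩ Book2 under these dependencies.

Book1 ∩ Book2 = {AName}.
AName → Year, AuthID applies, adding Year, AuthID
Closure: {AName, Year, AuthID}.

AName, Year, AuthID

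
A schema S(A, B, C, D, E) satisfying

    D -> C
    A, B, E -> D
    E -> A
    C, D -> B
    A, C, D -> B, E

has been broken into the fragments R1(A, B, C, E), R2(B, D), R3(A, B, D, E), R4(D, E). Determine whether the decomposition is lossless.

Chase test. Columns are A, B, C, D, E; row i has aⱼ where attribute j ∈ Ri, else bᵢⱼ.
Initial tableau (one row per fragment):
  row 1: a1 a2 a3 b14 a5
  row 2: b21 a2 b23 a4 b25
  row 3: a1 a2 b33 a4 a5
  row 4: b41 b42 b43 a4 a5
Rows 2 and 3 agree on D; apply D→C and equate their C entries.
Rows 2 and 4 agree on D; apply D→C and equate their C entries.
Rows 1 and 3 agree on A, B, E; apply A, B, E→D and equate their D entries.
Rows 1 and 4 agree on E; apply E→A and equate their A entries.
Rows 2 and 4 agree on C, D; apply C, D→B and equate their B entries.
Rows 1 and 2 agree on D; apply D→C and equate their C entries.
Row 1 is now all distinguished symbols — the join is lossless.

Yes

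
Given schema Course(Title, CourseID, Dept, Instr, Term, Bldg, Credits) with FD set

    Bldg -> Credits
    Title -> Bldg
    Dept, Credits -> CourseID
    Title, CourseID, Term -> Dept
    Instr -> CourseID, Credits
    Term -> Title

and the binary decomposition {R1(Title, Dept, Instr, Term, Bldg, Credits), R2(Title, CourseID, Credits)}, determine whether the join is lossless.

Common attributes: R1 ∩ R2 = {Title, Credits}.
Closure of {Title, Credits}: Title → Bldg applies, adding Bldg. So (Title, Credits)⁺ = {Title, Bldg, Credits}.
The closure contains neither all of R1 = {Title, Dept, Instr, Term, Bldg, Credits} nor all of R2 = {Title, CourseID, Credits}, so the common attributes are not a superkey of either fragment. The join is lossy.

No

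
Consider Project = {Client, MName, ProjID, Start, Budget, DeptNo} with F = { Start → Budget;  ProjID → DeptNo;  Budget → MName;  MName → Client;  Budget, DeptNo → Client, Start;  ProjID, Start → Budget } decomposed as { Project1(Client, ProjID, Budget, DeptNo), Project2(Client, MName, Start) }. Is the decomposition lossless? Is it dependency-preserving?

Lossless test: (Client)⁺ = {Client}, which is a superkey of neither fragment — lossy.
Dependency preservation: the restricted closure of {Start} across the fragments never reaches {Budget}, so Start → Budget cannot be enforced without a join — not preserved.

lossy and not dependency-preserving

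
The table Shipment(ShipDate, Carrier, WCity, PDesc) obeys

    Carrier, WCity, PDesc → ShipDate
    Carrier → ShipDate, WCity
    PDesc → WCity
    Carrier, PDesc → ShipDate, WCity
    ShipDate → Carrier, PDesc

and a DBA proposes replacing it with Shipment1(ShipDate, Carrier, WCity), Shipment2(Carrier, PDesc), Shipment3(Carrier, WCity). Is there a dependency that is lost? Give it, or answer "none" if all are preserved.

PDesc → WCity

Check PDesc → WCity: no single fragment contains all of {WCity, PDesc}, and the restricted closure of {PDesc} across the fragments never reaches {WCity}.
Carrier, WCity, PDesc → ShipDate is preserved.
Carrier → ShipDate, WCity is preserved.
Carrier, PDesc → ShipDate, WCity is preserved.
ShipDate → Carrier, PDesc is preserved.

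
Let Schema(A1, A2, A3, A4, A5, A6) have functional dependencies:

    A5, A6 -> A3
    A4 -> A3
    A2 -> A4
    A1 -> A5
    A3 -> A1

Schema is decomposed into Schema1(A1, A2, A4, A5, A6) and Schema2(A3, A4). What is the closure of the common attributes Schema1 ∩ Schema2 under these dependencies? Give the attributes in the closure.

Schema1 ∩ Schema2 = {A4}.
A4 → A3 applies, adding A3
A3 → A1 applies, adding A1
A1 → A5 applies, adding A5
Closure: {A1, A3, A4, A5}.

A1, A3, A4, A5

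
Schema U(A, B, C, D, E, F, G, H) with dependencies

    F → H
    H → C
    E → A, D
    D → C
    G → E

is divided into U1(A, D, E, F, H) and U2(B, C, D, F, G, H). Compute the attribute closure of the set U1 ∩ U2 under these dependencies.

U1 ∩ U2 = {D, F, H}.
H → C applies, adding C
Closure: {C, D, F, H}.

C, D, F, H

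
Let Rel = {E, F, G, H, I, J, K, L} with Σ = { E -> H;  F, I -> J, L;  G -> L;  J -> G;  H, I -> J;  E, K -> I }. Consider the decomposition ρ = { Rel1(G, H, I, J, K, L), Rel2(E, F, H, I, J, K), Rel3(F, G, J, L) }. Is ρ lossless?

Chase test. Columns are E, F, G, H, I, J, K, L; row i has aⱼ where attribute j ∈ Reli, else bᵢⱼ.
Initial tableau (one row per fragment):
  row 1: b11 b12 a3 a4 a5 a6 a7 a8
  row 2: a1 a2 b23 a4 a5 a6 a7 b28
  row 3: b31 a2 a3 b34 b35 a6 b37 a8
Rows 1 and 2 agree on J; apply J→G and equate their G entries.
Rows 1 and 2 agree on G; apply G→L and equate their L entries.
Row 2 is now all distinguished symbols — the join is lossless.

Yes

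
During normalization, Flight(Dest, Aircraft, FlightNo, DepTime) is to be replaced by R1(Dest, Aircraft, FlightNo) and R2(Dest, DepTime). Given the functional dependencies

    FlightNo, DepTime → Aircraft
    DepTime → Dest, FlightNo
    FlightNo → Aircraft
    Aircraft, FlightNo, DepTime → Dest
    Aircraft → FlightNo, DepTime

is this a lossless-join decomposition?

Common attributes: R1 ∩ R2 = {Dest}.
No dependency enlarges {Dest}, so (Dest)⁺ = {Dest}.
The closure contains neither all of R1 = {Dest, Aircraft, FlightNo} nor all of R2 = {Dest, DepTime}, so the common attributes are not a superkey of either fragment. The join is lossy.

No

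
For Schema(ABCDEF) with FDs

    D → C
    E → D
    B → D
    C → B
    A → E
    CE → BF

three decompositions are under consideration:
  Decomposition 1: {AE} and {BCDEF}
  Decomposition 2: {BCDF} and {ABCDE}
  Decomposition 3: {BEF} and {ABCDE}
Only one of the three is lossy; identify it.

Decomposition 2

Decomposition 1: common = {E}, closure = {BCDEF} → lossless.
Decomposition 2: common = {BCD}, closure = {BCD} → lossy.
Decomposition 3: common = {BE}, closure = {BCDEF} → lossless.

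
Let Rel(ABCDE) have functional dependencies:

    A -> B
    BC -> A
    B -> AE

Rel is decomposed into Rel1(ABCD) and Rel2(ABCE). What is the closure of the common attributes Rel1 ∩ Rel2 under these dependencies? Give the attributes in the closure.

Rel1 ∩ Rel2 = {ABC}.
B → AE applies, adding E
Closure: {ABCE}.

ABCE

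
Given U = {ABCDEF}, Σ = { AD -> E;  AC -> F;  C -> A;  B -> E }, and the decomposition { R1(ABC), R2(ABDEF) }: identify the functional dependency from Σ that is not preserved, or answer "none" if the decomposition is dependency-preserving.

Check AC → F: no single fragment contains all of {ACF}, and the restricted closure of {AC} across the fragments never reaches {F}.
AD → E is preserved.
C → A is preserved.
B → E is preserved.

AC -> F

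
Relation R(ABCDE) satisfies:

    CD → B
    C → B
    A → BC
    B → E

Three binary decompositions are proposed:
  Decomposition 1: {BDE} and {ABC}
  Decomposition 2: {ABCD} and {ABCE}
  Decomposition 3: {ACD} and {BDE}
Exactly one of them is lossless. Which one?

Decomposition 1: common = {B}, closure = {BE} → lossy.
Decomposition 2: common = {ABC}, closure = {ABCE} → lossless.
Decomposition 3: common = {D}, closure = {D} → lossy.

Decomposition 2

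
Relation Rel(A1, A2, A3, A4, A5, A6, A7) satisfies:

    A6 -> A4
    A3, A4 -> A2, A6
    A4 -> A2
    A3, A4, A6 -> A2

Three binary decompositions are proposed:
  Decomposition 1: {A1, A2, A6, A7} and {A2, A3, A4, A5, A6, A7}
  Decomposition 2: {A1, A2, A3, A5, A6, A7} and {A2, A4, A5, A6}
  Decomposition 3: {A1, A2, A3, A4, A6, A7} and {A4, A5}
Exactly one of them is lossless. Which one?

Decomposition 1: common = {A2, A6, A7}, closure = {A2, A4, A6, A7} → lossy.
Decomposition 2: common = {A2, A5, A6}, closure = {A2, A4, A5, A6} → lossless.
Decomposition 3: common = {A4}, closure = {A2, A4} → lossy.

Decomposition 2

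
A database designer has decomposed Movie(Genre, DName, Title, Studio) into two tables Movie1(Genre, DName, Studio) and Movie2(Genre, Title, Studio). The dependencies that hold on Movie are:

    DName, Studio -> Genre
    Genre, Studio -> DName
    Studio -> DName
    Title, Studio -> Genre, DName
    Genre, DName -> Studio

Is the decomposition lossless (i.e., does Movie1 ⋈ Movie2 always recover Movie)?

Yes

Common attributes: Movie1 ∩ Movie2 = {Genre, Studio}.
Closure of {Genre, Studio}: Genre, Studio → DName applies, adding DName. So (Genre, Studio)⁺ = {Genre, DName, Studio}.
This closure contains every attribute of Movie1, so Movie1 ∩ Movie2 → Movie1. The join is lossless.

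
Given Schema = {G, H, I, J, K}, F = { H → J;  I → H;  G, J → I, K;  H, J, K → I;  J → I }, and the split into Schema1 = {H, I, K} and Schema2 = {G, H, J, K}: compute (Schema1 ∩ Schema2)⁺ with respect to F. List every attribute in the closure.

H, I, J, K

Schema1 ∩ Schema2 = {H, K}.
H → J applies, adding J
H, J, K → I applies, adding I
Closure: {H, I, J, K}.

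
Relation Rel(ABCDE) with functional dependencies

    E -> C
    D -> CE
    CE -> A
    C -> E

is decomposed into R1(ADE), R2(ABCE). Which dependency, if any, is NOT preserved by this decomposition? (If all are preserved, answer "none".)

E → C lies within R2.
D → CE: restricted closure across fragments reaches CE.
CE → A lies within R2.
C → E lies within R2.
Every dependency is enforceable on the fragments, so the decomposition is dependency-preserving.

none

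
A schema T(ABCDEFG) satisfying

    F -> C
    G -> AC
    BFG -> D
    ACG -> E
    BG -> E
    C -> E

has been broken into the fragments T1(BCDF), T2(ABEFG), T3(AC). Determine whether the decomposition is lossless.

No

Chase test. Columns are ABCDEFG; row i has aⱼ where attribute j ∈ Ti, else bᵢⱼ.
Initial tableau (one row per fragment):
  row 1: b11 a2 a3 a4 b15 a6 b17
  row 2: a1 a2 b23 b24 a5 a6 a7
  row 3: a1 b32 a3 b34 b35 b36 b37
Rows 1 and 2 agree on F; apply F→C and equate their C entries.
Rows 1 and 2 agree on C; apply C→E and equate their E entries.
Rows 1 and 3 agree on C; apply C→E and equate their E entries.
No row becomes fully distinguished — the join is lossy.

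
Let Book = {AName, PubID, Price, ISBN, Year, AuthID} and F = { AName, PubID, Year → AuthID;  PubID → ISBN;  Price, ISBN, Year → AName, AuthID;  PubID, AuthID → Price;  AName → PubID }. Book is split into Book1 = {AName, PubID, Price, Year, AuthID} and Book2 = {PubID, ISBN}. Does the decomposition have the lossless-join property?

Yes

Common attributes: Book1 ∩ Book2 = {PubID}.
Closure of {PubID}: PubID → ISBN applies, adding ISBN. So (PubID)⁺ = {PubID, ISBN}.
This closure contains every attribute of Book2, so Book1 ∩ Book2 → Book2. The join is lossless.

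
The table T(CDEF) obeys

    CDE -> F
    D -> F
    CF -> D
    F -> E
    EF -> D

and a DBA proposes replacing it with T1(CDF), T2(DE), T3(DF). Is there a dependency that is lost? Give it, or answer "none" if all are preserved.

none

CDE → F: restricted closure across fragments reaches F.
D → F lies within T1.
CF → D lies within T1.
F → E: restricted closure across fragments reaches E.
EF → D: restricted closure across fragments reaches D.
Every dependency is enforceable on the fragments, so the decomposition is dependency-preserving.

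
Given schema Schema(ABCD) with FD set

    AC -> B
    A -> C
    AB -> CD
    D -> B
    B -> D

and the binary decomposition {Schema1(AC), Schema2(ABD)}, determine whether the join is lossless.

Yes

Common attributes: Schema1 ∩ Schema2 = {A}.
Closure of {A}: A → C applies, adding C; AC → B applies, adding B; AB → CD applies, adding D. So (A)⁺ = {ABCD}.
This closure contains every attribute of Schema1, so Schema1 ∩ Schema2 → Schema1. The join is lossless.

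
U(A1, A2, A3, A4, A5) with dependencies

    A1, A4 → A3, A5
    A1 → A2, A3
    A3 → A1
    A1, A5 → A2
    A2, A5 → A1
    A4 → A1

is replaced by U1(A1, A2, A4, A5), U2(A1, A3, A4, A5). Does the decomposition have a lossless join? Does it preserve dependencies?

lossless and dependency-preserving

Lossless test: (A1, A4, A5)⁺ = {A1, A2, A3, A4, A5}, which contains all of one fragment — lossless.
Dependency preservation: A1 → A2, A3 is not contained in any single fragment, but the restricted closure of its left-hand side across the fragments still reaches the right-hand side; the remaining FDs each lie inside some fragment. All dependencies are preserved.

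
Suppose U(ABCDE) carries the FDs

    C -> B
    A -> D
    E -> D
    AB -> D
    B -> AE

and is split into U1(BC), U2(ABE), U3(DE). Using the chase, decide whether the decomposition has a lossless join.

Chase test. Columns are ABCDE; row i has aⱼ where attribute j ∈ Ui, else bᵢⱼ.
Initial tableau (one row per fragment):
  row 1: b11 a2 a3 b14 b15
  row 2: a1 a2 b23 b24 a5
  row 3: b31 b32 b33 a4 a5
Rows 2 and 3 agree on E; apply E→D and equate their D entries.
Rows 1 and 2 agree on B; apply B→AE and equate their AE entries.
Rows 1 and 2 agree on A; apply A→D and equate their D entries.
Row 1 is now all distinguished symbols — the join is lossless.

Yes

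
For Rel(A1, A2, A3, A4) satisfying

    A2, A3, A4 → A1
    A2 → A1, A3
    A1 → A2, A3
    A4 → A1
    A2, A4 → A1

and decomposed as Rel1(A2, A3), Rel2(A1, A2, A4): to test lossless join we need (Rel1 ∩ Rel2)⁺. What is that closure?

Rel1 ∩ Rel2 = {A2}.
A2 → A1, A3 applies, adding A1, A3
Closure: {A1, A2, A3}.

A1, A2, A3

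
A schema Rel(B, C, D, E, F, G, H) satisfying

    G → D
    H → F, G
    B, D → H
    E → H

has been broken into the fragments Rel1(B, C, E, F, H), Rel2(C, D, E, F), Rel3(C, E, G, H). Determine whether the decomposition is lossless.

Chase test. Columns are B, C, D, E, F, G, H; row i has aⱼ where attribute j ∈ Reli, else bᵢⱼ.
Initial tableau (one row per fragment):
  row 1: a1 a2 b13 a4 a5 b16 a7
  row 2: b21 a2 a3 a4 a5 b26 b27
  row 3: b31 a2 b33 a4 b35 a6 a7
Rows 1 and 3 agree on H; apply H→F, G and equate their F, G entries.
Rows 1 and 2 agree on E; apply E→H and equate their H entries.
Rows 1 and 3 agree on G; apply G→D and equate their D entries.
Rows 1 and 2 agree on H; apply H→F, G and equate their F, G entries.
Rows 1 and 2 agree on G; apply G→D and equate their D entries.
Row 1 is now all distinguished symbols — the join is lossless.

Yes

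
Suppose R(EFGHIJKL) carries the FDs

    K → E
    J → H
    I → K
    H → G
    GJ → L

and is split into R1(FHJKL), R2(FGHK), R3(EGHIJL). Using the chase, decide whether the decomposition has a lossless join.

No

Chase test. Columns are EFGHIJKL; row i has aⱼ where attribute j ∈ Ri, else bᵢⱼ.
Initial tableau (one row per fragment):
  row 1: b11 a2 b13 a4 b15 a6 a7 a8
  row 2: b21 a2 a3 a4 b25 b26 a7 b28
  row 3: a1 b32 a3 a4 a5 a6 b37 a8
Rows 1 and 2 agree on K; apply K→E and equate their E entries.
Rows 1 and 2 agree on H; apply H→G and equate their G entries.
No row becomes fully distinguished — the join is lossy.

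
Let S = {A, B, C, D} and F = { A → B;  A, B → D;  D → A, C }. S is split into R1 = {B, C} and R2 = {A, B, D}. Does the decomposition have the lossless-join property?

No

Common attributes: R1 ∩ R2 = {B}.
No dependency enlarges {B}, so (B)⁺ = {B}.
The closure contains neither all of R1 = {B, C} nor all of R2 = {A, B, D}, so the common attributes are not a superkey of either fragment. The join is lossy.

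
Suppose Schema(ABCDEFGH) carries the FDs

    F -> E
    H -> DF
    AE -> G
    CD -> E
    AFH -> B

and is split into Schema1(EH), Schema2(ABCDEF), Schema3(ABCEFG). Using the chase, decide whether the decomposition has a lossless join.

No

Chase test. Columns are ABCDEFGH; row i has aⱼ where attribute j ∈ Schemai, else bᵢⱼ.
Initial tableau (one row per fragment):
  row 1: b11 b12 b13 b14 a5 b16 b17 a8
  row 2: a1 a2 a3 a4 a5 a6 b27 b28
  row 3: a1 a2 a3 b34 a5 a6 a7 b38
Rows 2 and 3 agree on AE; apply AE→G and equate their G entries.
No row becomes fully distinguished — the join is lossy.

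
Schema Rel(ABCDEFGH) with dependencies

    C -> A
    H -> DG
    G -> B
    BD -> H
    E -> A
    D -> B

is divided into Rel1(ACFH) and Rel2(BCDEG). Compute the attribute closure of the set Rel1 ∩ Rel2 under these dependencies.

Rel1 ∩ Rel2 = {C}.
C → A applies, adding A
Closure: {AC}.

AC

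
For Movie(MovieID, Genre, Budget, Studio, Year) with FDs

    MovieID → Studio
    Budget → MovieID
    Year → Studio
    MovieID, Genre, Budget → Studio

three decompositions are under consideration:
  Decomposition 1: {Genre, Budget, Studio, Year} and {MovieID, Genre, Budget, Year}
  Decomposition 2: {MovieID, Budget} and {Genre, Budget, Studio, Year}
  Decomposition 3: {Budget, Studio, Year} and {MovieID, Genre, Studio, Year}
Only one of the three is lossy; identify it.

Decomposition 3

Decomposition 1: common = {Genre, Budget, Year}, closure = {MovieID, Genre, Budget, Studio, Year} → lossless.
Decomposition 2: common = {Budget}, closure = {MovieID, Budget, Studio} → lossless.
Decomposition 3: common = {Studio, Year}, closure = {Studio, Year} → lossy.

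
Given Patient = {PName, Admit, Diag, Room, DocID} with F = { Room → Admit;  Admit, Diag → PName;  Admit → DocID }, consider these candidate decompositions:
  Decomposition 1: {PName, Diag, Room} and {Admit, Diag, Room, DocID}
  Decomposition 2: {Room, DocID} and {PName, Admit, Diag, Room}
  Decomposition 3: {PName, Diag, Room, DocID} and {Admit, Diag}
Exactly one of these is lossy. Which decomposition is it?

Decomposition 3

Decomposition 1: common = {Diag, Room}, closure = {PName, Admit, Diag, Room, DocID} → lossless.
Decomposition 2: common = {Room}, closure = {Admit, Room, DocID} → lossless.
Decomposition 3: common = {Diag}, closure = {Diag} → lossy.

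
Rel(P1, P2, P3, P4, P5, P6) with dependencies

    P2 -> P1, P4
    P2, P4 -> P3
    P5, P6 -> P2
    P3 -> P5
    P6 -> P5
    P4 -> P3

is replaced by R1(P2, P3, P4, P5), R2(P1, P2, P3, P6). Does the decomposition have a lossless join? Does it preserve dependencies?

lossless and dependency-preserving

Lossless test: (P2, P3)⁺ = {P1, P2, P3, P4, P5}, which contains all of one fragment — lossless.
Dependency preservation: P2 → P1, P4; P5, P6 → P2; P6 → P5 are not contained in any single fragment, but the restricted closure of each left-hand side across the fragments still reaches the right-hand side; the remaining FDs each lie inside some fragment. All dependencies are preserved.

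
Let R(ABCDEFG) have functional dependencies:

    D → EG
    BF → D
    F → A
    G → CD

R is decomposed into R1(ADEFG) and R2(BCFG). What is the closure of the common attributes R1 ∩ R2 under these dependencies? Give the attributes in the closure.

ACDEFG

R1 ∩ R2 = {FG}.
F → A applies, adding A
G → CD applies, adding CD
D → EG applies, adding E
Closure: {ACDEFG}.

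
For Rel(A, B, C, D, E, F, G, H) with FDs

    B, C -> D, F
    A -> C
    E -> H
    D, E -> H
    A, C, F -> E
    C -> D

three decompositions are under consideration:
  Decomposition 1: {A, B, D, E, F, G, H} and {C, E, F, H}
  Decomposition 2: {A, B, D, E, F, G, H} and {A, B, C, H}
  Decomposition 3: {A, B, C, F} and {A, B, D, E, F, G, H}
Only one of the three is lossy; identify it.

Decomposition 1

Decomposition 1: common = {E, F, H}, closure = {E, F, H} → lossy.
Decomposition 2: common = {A, B, H}, closure = {A, B, C, D, E, F, H} → lossless.
Decomposition 3: common = {A, B, F}, closure = {A, B, C, D, E, F, H} → lossless.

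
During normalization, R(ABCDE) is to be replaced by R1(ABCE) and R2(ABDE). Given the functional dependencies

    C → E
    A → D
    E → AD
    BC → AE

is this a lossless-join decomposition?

Common attributes: R1 ∩ R2 = {ABE}.
Closure of {ABE}: A → D applies, adding D. So (ABE)⁺ = {ABDE}.
This closure contains every attribute of R2, so R1 ∩ R2 → R2. The join is lossless.

Yes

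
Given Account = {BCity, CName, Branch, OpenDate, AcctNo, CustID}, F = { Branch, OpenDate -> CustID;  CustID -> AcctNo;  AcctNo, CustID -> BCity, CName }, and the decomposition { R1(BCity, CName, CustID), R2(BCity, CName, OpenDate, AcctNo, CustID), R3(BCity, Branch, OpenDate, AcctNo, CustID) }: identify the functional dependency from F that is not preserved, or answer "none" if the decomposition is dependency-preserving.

none

Branch, OpenDate → CustID lies within R3.
CustID → AcctNo lies within R2.
AcctNo, CustID → BCity, CName lies within R2.
Every dependency is enforceable on the fragments, so the decomposition is dependency-preserving.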